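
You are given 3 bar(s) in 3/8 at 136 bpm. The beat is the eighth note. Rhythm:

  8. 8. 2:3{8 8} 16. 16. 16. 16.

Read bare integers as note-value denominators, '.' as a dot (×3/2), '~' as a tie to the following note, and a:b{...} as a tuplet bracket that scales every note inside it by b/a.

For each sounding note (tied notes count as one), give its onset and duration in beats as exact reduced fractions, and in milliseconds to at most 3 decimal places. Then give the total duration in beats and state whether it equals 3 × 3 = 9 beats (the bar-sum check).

1) 0.0ms=0b +661.765ms=3/2b
2) 661.765ms=3/2b +661.765ms=3/2b
3) 1323.529ms=3b +661.765ms=3/2b
4) 1985.294ms=9/2b +661.765ms=3/2b
5) 2647.059ms=6b +330.882ms=3/4b
6) 2977.941ms=27/4b +330.882ms=3/4b
7) 3308.824ms=15/2b +330.882ms=3/4b
8) 3639.706ms=33/4b +330.882ms=3/4b
Σ=9b of 9 (136bpm 3/8) — PASS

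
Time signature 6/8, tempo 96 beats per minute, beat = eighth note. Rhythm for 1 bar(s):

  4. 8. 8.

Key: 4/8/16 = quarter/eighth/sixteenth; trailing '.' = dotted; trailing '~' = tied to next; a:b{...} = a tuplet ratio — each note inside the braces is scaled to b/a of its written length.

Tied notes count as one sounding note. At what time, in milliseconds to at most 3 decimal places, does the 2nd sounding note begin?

1. 0.0ms @ 0 + 1875.0ms (3)
2. 1875.0ms @ 3 + 937.5ms (3/2)
3. 2812.5ms @ 9/2 + 937.5ms (3/2)

note 2 onset = 3b = 1875.0ms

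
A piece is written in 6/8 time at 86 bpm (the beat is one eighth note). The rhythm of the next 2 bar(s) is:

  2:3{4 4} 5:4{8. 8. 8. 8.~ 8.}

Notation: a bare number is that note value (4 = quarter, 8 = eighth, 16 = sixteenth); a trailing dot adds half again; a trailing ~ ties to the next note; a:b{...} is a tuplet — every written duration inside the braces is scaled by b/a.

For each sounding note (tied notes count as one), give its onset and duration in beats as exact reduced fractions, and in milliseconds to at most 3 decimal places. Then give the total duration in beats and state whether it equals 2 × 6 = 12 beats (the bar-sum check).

1) 0.0ms=0b +2093.023ms=3b
2) 2093.023ms=3b +2093.023ms=3b
3) 4186.047ms=6b +837.209ms=6/5b
4) 5023.256ms=36/5b +837.209ms=6/5b
5) 5860.465ms=42/5b +837.209ms=6/5b
6) 6697.674ms=48/5b +1674.419ms=12/5b
Σ=12b of 12 (86bpm 6/8) — PASS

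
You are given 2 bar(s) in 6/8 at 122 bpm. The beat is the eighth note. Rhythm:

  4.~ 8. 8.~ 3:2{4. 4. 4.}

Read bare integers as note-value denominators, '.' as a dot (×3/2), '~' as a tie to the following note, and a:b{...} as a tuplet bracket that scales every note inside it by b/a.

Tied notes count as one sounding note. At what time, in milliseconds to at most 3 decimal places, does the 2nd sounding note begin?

1. 0.0ms @ 0 + 2213.115ms (9/2)
2. 2213.115ms @ 9/2 + 1721.311ms (7/2)
3. 3934.426ms @ 8 + 983.607ms (2)
4. 4918.033ms @ 10 + 983.607ms (2)

note 2 onset = 9/2b = 2213.115ms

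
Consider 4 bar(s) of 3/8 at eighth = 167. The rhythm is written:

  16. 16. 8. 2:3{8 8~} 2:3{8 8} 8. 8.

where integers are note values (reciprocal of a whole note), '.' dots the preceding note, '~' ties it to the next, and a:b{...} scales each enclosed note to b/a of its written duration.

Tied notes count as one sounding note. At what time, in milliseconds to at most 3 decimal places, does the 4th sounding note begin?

note 4 onset = 3b = 1077.844ms

1. 0.0ms @ 0 + 269.461ms (3/4)
2. 269.461ms @ 3/4 + 269.461ms (3/4)
3. 538.922ms @ 3/2 + 538.922ms (3/2)
4. 1077.844ms @ 3 + 538.922ms (3/2)
5. 1616.766ms @ 9/2 + 1077.844ms (3)
6. 2694.611ms @ 15/2 + 538.922ms (3/2)
7. 3233.533ms @ 9 + 538.922ms (3/2)
8. 3772.455ms @ 21/2 + 538.922ms (3/2)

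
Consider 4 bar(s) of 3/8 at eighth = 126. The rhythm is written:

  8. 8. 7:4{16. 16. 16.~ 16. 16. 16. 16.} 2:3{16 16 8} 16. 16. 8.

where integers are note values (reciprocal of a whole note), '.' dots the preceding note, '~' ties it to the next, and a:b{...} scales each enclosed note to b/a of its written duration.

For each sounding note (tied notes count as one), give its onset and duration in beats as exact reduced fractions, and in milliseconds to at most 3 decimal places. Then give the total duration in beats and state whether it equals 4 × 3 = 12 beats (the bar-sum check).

1) 0.0ms=0b +714.286ms=3/2b
2) 714.286ms=3/2b +714.286ms=3/2b
3) 1428.571ms=3b +204.082ms=3/7b
4) 1632.653ms=24/7b +204.082ms=3/7b
5) 1836.735ms=27/7b +408.163ms=6/7b
6) 2244.898ms=33/7b +204.082ms=3/7b
7) 2448.98ms=36/7b +204.082ms=3/7b
8) 2653.061ms=39/7b +204.082ms=3/7b
9) 2857.143ms=6b +357.143ms=3/4b
10) 3214.286ms=27/4b +357.143ms=3/4b
11) 3571.429ms=15/2b +714.286ms=3/2b
12) 4285.714ms=9b +357.143ms=3/4b
13) 4642.857ms=39/4b +357.143ms=3/4b
14) 5000.0ms=21/2b +714.286ms=3/2b
Σ=12b of 12 (126bpm 3/8) — PASS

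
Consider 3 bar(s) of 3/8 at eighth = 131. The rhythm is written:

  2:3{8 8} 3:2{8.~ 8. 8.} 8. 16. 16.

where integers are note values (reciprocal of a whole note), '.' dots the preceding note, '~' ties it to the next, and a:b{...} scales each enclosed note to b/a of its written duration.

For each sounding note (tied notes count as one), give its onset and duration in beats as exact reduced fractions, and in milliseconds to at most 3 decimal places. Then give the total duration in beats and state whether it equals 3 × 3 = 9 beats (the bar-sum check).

1) 0.0ms=0b +687.023ms=3/2b
2) 687.023ms=3/2b +687.023ms=3/2b
3) 1374.046ms=3b +916.031ms=2b
4) 2290.076ms=5b +458.015ms=1b
5) 2748.092ms=6b +687.023ms=3/2b
6) 3435.115ms=15/2b +343.511ms=3/4b
7) 3778.626ms=33/4b +343.511ms=3/4b
Σ=9b of 9 (131bpm 3/8) — PASS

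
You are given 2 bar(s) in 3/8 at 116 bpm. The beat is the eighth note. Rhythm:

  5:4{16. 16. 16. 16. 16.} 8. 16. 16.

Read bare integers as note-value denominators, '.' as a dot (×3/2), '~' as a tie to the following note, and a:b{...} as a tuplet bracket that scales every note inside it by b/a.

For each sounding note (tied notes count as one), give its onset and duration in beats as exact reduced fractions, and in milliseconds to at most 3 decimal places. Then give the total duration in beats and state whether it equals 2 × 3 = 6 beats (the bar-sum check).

1) 0.0ms=0b +310.345ms=3/5b
2) 310.345ms=3/5b +310.345ms=3/5b
3) 620.69ms=6/5b +310.345ms=3/5b
4) 931.034ms=9/5b +310.345ms=3/5b
5) 1241.379ms=12/5b +310.345ms=3/5b
6) 1551.724ms=3b +775.862ms=3/2b
7) 2327.586ms=9/2b +387.931ms=3/4b
8) 2715.517ms=21/4b +387.931ms=3/4b
Σ=6b of 6 (116bpm 3/8) — PASS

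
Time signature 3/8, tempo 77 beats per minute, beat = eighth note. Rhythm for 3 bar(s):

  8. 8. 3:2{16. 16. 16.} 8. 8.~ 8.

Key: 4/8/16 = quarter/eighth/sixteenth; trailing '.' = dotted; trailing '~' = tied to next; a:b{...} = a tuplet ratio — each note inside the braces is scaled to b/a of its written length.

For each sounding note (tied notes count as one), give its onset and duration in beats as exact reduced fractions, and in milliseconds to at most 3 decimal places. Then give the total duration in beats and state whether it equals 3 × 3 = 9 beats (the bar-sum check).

1) 0.0ms=0b +1168.831ms=3/2b
2) 1168.831ms=3/2b +1168.831ms=3/2b
3) 2337.662ms=3b +389.61ms=1/2b
4) 2727.273ms=7/2b +389.61ms=1/2b
5) 3116.883ms=4b +389.61ms=1/2b
6) 3506.494ms=9/2b +1168.831ms=3/2b
7) 4675.325ms=6b +2337.662ms=3b
Σ=9b of 9 (77bpm 3/8) — PASS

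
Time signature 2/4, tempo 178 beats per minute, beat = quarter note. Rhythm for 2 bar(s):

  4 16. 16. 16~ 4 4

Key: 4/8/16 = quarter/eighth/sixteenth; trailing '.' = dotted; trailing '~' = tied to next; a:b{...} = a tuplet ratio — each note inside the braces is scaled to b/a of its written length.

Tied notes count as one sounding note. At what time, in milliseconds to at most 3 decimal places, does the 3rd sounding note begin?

1. 0.0ms @ 0 + 337.079ms (1)
2. 337.079ms @ 1 + 126.404ms (3/8)
3. 463.483ms @ 11/8 + 126.404ms (3/8)
4. 589.888ms @ 7/4 + 421.348ms (5/4)
5. 1011.236ms @ 3 + 337.079ms (1)

note 3 onset = 11/8b = 463.483ms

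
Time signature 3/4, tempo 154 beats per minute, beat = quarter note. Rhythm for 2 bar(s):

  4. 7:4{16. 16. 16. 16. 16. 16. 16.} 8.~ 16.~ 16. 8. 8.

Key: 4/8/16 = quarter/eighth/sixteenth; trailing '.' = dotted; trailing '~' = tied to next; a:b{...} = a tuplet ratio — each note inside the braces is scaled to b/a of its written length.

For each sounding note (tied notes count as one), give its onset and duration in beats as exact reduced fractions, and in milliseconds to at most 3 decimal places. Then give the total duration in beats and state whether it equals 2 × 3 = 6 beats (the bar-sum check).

1) 0.0ms=0b +584.416ms=3/2b
2) 584.416ms=3/2b +83.488ms=3/14b
3) 667.904ms=12/7b +83.488ms=3/14b
4) 751.391ms=27/14b +83.488ms=3/14b
5) 834.879ms=15/7b +83.488ms=3/14b
6) 918.367ms=33/14b +83.488ms=3/14b
7) 1001.855ms=18/7b +83.488ms=3/14b
8) 1085.343ms=39/14b +83.488ms=3/14b
9) 1168.831ms=3b +584.416ms=3/2b
10) 1753.247ms=9/2b +292.208ms=3/4b
11) 2045.455ms=21/4b +292.208ms=3/4b
Σ=6b of 6 (154bpm 3/4) — PASS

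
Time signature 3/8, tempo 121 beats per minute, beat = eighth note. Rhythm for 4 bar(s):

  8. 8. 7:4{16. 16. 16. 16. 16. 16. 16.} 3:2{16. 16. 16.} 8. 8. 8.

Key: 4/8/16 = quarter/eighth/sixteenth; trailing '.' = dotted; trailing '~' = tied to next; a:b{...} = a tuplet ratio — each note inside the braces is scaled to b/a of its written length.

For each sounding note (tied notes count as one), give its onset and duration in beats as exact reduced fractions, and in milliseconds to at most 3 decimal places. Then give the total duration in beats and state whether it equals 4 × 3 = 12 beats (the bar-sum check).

1) 0.0ms=0b +743.802ms=3/2b
2) 743.802ms=3/2b +743.802ms=3/2b
3) 1487.603ms=3b +212.515ms=3/7b
4) 1700.118ms=24/7b +212.515ms=3/7b
5) 1912.633ms=27/7b +212.515ms=3/7b
6) 2125.148ms=30/7b +212.515ms=3/7b
7) 2337.662ms=33/7b +212.515ms=3/7b
8) 2550.177ms=36/7b +212.515ms=3/7b
9) 2762.692ms=39/7b +212.515ms=3/7b
10) 2975.207ms=6b +247.934ms=1/2b
11) 3223.14ms=13/2b +247.934ms=1/2b
12) 3471.074ms=7b +247.934ms=1/2b
13) 3719.008ms=15/2b +743.802ms=3/2b
14) 4462.81ms=9b +743.802ms=3/2b
15) 5206.612ms=21/2b +743.802ms=3/2b
Σ=12b of 12 (121bpm 3/8) — PASS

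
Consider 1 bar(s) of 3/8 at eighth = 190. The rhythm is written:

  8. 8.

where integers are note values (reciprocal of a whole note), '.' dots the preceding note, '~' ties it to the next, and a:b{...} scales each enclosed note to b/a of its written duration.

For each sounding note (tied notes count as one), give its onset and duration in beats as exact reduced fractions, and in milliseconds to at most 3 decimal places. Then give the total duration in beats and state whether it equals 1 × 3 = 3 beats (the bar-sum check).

1) 0.0ms=0b +473.684ms=3/2b
2) 473.684ms=3/2b +473.684ms=3/2b
Σ=3b of 3 (190bpm 3/8) — PASS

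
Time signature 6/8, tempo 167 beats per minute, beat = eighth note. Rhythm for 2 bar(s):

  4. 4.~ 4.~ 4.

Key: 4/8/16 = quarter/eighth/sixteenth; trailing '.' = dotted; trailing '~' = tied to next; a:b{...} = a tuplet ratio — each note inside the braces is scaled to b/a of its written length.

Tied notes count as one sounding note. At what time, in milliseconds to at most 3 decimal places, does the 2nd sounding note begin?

note 2 onset = 3b = 1077.844ms

1. 0.0ms @ 0 + 1077.844ms (3)
2. 1077.844ms @ 3 + 3233.533ms (9)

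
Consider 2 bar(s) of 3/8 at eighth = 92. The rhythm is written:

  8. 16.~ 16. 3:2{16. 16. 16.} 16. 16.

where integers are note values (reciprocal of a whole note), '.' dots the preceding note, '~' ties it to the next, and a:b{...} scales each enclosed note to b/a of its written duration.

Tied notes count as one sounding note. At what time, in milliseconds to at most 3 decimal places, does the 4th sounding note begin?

1. 0.0ms @ 0 + 978.261ms (3/2)
2. 978.261ms @ 3/2 + 978.261ms (3/2)
3. 1956.522ms @ 3 + 326.087ms (1/2)
4. 2282.609ms @ 7/2 + 326.087ms (1/2)
5. 2608.696ms @ 4 + 326.087ms (1/2)
6. 2934.783ms @ 9/2 + 489.13ms (3/4)
7. 3423.913ms @ 21/4 + 489.13ms (3/4)

note 4 onset = 7/2b = 2282.609ms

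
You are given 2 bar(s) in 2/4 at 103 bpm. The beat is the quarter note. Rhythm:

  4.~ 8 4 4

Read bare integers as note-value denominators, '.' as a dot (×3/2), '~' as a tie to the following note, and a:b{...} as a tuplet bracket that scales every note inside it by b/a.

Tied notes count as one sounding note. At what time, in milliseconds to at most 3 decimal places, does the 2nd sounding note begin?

note 2 onset = 2b = 1165.049ms

1. 0.0ms @ 0 + 1165.049ms (2)
2. 1165.049ms @ 2 + 582.524ms (1)
3. 1747.573ms @ 3 + 582.524ms (1)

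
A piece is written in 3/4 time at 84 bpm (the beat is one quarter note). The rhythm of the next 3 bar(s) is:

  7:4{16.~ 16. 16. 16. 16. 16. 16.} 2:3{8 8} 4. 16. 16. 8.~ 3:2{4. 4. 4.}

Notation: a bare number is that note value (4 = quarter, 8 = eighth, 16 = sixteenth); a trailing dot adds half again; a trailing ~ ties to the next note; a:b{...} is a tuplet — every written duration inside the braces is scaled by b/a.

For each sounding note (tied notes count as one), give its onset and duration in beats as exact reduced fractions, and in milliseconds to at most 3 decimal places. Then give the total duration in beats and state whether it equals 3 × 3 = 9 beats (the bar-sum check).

1) 0.0ms=0b +306.122ms=3/7b
2) 306.122ms=3/7b +153.061ms=3/14b
3) 459.184ms=9/14b +153.061ms=3/14b
4) 612.245ms=6/7b +153.061ms=3/14b
5) 765.306ms=15/14b +153.061ms=3/14b
6) 918.367ms=9/7b +153.061ms=3/14b
7) 1071.429ms=3/2b +535.714ms=3/4b
8) 1607.143ms=9/4b +535.714ms=3/4b
9) 2142.857ms=3b +1071.429ms=3/2b
10) 3214.286ms=9/2b +267.857ms=3/8b
11) 3482.143ms=39/8b +267.857ms=3/8b
12) 3750.0ms=21/4b +1250.0ms=7/4b
13) 5000.0ms=7b +714.286ms=1b
14) 5714.286ms=8b +714.286ms=1b
Σ=9b of 9 (84bpm 3/4) — PASS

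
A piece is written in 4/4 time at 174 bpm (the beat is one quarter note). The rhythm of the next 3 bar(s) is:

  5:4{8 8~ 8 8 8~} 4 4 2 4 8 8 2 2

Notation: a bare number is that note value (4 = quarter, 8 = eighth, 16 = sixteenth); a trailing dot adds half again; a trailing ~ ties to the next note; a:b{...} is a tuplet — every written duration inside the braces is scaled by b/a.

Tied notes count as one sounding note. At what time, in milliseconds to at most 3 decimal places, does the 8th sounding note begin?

1. 0.0ms @ 0 + 137.931ms (2/5)
2. 137.931ms @ 2/5 + 275.862ms (4/5)
3. 413.793ms @ 6/5 + 137.931ms (2/5)
4. 551.724ms @ 8/5 + 482.759ms (7/5)
5. 1034.483ms @ 3 + 344.828ms (1)
6. 1379.31ms @ 4 + 689.655ms (2)
7. 2068.966ms @ 6 + 344.828ms (1)
8. 2413.793ms @ 7 + 172.414ms (1/2)
9. 2586.207ms @ 15/2 + 172.414ms (1/2)
10. 2758.621ms @ 8 + 689.655ms (2)
11. 3448.276ms @ 10 + 689.655ms (2)

note 8 onset = 7b = 2413.793ms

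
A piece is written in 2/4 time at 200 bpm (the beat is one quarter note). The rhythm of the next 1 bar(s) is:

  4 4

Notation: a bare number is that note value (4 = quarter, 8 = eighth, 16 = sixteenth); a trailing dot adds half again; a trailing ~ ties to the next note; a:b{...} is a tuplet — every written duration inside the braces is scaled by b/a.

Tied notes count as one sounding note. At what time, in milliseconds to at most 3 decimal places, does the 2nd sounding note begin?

1. 0.0ms @ 0 + 300.0ms (1)
2. 300.0ms @ 1 + 300.0ms (1)

note 2 onset = 1b = 300.0ms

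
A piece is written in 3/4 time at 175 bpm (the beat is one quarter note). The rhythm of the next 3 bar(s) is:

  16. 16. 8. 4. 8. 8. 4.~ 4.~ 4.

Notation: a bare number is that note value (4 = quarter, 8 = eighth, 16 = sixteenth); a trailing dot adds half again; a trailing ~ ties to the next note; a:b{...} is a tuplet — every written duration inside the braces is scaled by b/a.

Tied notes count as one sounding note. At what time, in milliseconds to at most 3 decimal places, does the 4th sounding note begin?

note 4 onset = 3/2b = 514.286ms

1. 0.0ms @ 0 + 128.571ms (3/8)
2. 128.571ms @ 3/8 + 128.571ms (3/8)
3. 257.143ms @ 3/4 + 257.143ms (3/4)
4. 514.286ms @ 3/2 + 514.286ms (3/2)
5. 1028.571ms @ 3 + 257.143ms (3/4)
6. 1285.714ms @ 15/4 + 257.143ms (3/4)
7. 1542.857ms @ 9/2 + 1542.857ms (9/2)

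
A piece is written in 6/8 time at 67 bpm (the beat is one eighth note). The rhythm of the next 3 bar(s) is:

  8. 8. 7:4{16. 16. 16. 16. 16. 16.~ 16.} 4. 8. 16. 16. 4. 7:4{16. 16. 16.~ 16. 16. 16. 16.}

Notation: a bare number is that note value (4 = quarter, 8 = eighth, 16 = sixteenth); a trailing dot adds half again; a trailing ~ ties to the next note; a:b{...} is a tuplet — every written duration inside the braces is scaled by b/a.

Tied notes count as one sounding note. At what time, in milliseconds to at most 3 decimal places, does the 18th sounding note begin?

1. 0.0ms @ 0 + 1343.284ms (3/2)
2. 1343.284ms @ 3/2 + 1343.284ms (3/2)
3. 2686.567ms @ 3 + 383.795ms (3/7)
4. 3070.362ms @ 24/7 + 383.795ms (3/7)
5. 3454.158ms @ 27/7 + 383.795ms (3/7)
6. 3837.953ms @ 30/7 + 383.795ms (3/7)
7. 4221.748ms @ 33/7 + 383.795ms (3/7)
8. 4605.544ms @ 36/7 + 767.591ms (6/7)
9. 5373.134ms @ 6 + 2686.567ms (3)
10. 8059.701ms @ 9 + 1343.284ms (3/2)
11. 9402.985ms @ 21/2 + 671.642ms (3/4)
12. 10074.627ms @ 45/4 + 671.642ms (3/4)
13. 10746.269ms @ 12 + 2686.567ms (3)
14. 13432.836ms @ 15 + 383.795ms (3/7)
15. 13816.631ms @ 108/7 + 383.795ms (3/7)
16. 14200.426ms @ 111/7 + 767.591ms (6/7)
17. 14968.017ms @ 117/7 + 383.795ms (3/7)
18. 15351.812ms @ 120/7 + 383.795ms (3/7)
19. 15735.608ms @ 123/7 + 383.795ms (3/7)

note 18 onset = 120/7b = 15351.812ms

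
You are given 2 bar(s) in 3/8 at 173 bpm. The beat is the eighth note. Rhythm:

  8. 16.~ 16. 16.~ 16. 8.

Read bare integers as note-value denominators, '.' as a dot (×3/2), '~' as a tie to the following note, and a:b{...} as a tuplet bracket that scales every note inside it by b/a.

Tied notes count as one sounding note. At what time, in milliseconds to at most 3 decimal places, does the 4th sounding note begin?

note 4 onset = 9/2b = 1560.694ms

1. 0.0ms @ 0 + 520.231ms (3/2)
2. 520.231ms @ 3/2 + 520.231ms (3/2)
3. 1040.462ms @ 3 + 520.231ms (3/2)
4. 1560.694ms @ 9/2 + 520.231ms (3/2)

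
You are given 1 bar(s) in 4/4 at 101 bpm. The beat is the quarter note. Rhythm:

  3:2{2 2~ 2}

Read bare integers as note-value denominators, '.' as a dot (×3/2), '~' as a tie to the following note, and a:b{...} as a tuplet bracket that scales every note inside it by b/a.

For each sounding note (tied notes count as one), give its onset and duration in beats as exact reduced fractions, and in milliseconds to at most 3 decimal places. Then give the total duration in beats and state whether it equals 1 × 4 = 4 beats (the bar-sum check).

1) 0.0ms=0b +792.079ms=4/3b
2) 792.079ms=4/3b +1584.158ms=8/3b
Σ=4b of 4 (101bpm 4/4) — PASS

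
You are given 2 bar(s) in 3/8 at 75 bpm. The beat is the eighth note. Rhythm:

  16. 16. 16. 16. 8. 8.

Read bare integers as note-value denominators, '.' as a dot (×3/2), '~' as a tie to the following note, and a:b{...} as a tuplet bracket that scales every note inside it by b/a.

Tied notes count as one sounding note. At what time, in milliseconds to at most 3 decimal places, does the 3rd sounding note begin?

1. 0.0ms @ 0 + 600.0ms (3/4)
2. 600.0ms @ 3/4 + 600.0ms (3/4)
3. 1200.0ms @ 3/2 + 600.0ms (3/4)
4. 1800.0ms @ 9/4 + 600.0ms (3/4)
5. 2400.0ms @ 3 + 1200.0ms (3/2)
6. 3600.0ms @ 9/2 + 1200.0ms (3/2)

note 3 onset = 3/2b = 1200.0ms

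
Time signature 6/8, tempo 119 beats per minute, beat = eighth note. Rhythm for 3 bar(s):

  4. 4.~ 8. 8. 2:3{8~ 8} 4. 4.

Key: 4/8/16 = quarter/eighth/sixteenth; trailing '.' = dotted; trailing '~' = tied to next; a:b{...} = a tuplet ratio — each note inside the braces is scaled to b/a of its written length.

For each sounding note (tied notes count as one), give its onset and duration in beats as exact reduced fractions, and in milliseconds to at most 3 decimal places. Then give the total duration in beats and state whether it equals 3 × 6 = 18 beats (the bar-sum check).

1) 0.0ms=0b +1512.605ms=3b
2) 1512.605ms=3b +2268.908ms=9/2b
3) 3781.513ms=15/2b +756.303ms=3/2b
4) 4537.815ms=9b +1512.605ms=3b
5) 6050.42ms=12b +1512.605ms=3b
6) 7563.025ms=15b +1512.605ms=3b
Σ=18b of 18 (119bpm 6/8) — PASS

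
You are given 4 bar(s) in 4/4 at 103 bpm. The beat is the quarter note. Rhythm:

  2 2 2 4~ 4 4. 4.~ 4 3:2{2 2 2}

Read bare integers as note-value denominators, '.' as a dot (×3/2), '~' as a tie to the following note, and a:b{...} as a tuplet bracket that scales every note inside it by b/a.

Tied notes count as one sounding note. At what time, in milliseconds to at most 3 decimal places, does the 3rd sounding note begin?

note 3 onset = 4b = 2330.097ms

1. 0.0ms @ 0 + 1165.049ms (2)
2. 1165.049ms @ 2 + 1165.049ms (2)
3. 2330.097ms @ 4 + 1165.049ms (2)
4. 3495.146ms @ 6 + 1165.049ms (2)
5. 4660.194ms @ 8 + 873.786ms (3/2)
6. 5533.981ms @ 19/2 + 1456.311ms (5/2)
7. 6990.291ms @ 12 + 776.699ms (4/3)
8. 7766.99ms @ 40/3 + 776.699ms (4/3)
9. 8543.689ms @ 44/3 + 776.699ms (4/3)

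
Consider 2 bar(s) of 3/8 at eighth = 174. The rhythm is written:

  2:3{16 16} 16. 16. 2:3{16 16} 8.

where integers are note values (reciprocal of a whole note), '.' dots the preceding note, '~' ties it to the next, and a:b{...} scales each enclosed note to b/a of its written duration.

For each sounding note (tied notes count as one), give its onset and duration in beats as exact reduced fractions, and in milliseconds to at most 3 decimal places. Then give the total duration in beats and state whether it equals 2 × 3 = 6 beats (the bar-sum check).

1) 0.0ms=0b +258.621ms=3/4b
2) 258.621ms=3/4b +258.621ms=3/4b
3) 517.241ms=3/2b +258.621ms=3/4b
4) 775.862ms=9/4b +258.621ms=3/4b
5) 1034.483ms=3b +258.621ms=3/4b
6) 1293.103ms=15/4b +258.621ms=3/4b
7) 1551.724ms=9/2b +517.241ms=3/2b
Σ=6b of 6 (174bpm 3/8) — PASS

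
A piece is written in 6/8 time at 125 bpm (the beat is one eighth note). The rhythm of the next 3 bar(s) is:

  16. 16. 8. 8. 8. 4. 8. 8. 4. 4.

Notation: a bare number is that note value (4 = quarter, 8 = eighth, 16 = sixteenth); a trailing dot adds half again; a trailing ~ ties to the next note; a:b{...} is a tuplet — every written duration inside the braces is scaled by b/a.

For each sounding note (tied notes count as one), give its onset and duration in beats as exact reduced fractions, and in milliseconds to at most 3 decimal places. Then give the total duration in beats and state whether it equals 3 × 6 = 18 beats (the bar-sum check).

1) 0.0ms=0b +360.0ms=3/4b
2) 360.0ms=3/4b +360.0ms=3/4b
3) 720.0ms=3/2b +720.0ms=3/2b
4) 1440.0ms=3b +720.0ms=3/2b
5) 2160.0ms=9/2b +720.0ms=3/2b
6) 2880.0ms=6b +1440.0ms=3b
7) 4320.0ms=9b +720.0ms=3/2b
8) 5040.0ms=21/2b +720.0ms=3/2b
9) 5760.0ms=12b +1440.0ms=3b
10) 7200.0ms=15b +1440.0ms=3b
Σ=18b of 18 (125bpm 6/8) — PASS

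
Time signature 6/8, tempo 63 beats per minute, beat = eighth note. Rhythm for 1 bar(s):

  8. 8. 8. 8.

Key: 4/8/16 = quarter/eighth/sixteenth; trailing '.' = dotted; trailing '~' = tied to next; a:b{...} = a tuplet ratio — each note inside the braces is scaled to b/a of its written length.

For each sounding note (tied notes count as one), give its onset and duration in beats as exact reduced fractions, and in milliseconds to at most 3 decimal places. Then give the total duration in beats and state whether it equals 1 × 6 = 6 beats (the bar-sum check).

1) 0.0ms=0b +1428.571ms=3/2b
2) 1428.571ms=3/2b +1428.571ms=3/2b
3) 2857.143ms=3b +1428.571ms=3/2b
4) 4285.714ms=9/2b +1428.571ms=3/2b
Σ=6b of 6 (63bpm 6/8) — PASS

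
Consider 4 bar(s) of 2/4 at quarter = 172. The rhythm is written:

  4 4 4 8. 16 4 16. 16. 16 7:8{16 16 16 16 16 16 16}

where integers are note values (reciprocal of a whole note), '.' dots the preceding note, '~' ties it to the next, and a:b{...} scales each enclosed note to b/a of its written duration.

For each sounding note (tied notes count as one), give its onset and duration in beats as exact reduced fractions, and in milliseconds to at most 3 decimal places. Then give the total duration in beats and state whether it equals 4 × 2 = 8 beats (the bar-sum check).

1) 0.0ms=0b +348.837ms=1b
2) 348.837ms=1b +348.837ms=1b
3) 697.674ms=2b +348.837ms=1b
4) 1046.512ms=3b +261.628ms=3/4b
5) 1308.14ms=15/4b +87.209ms=1/4b
6) 1395.349ms=4b +348.837ms=1b
7) 1744.186ms=5b +130.814ms=3/8b
8) 1875.0ms=43/8b +130.814ms=3/8b
9) 2005.814ms=23/4b +87.209ms=1/4b
10) 2093.023ms=6b +99.668ms=2/7b
11) 2192.691ms=44/7b +99.668ms=2/7b
12) 2292.359ms=46/7b +99.668ms=2/7b
13) 2392.027ms=48/7b +99.668ms=2/7b
14) 2491.694ms=50/7b +99.668ms=2/7b
15) 2591.362ms=52/7b +99.668ms=2/7b
16) 2691.03ms=54/7b +99.668ms=2/7b
Σ=8b of 8 (172bpm 2/4) — PASS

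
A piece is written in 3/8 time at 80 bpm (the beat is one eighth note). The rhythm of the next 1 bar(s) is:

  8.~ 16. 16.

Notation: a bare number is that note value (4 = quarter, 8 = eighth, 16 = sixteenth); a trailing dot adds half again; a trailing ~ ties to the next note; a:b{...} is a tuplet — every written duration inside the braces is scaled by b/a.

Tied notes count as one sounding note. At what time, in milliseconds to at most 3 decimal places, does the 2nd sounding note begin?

1. 0.0ms @ 0 + 1687.5ms (9/4)
2. 1687.5ms @ 9/4 + 562.5ms (3/4)

note 2 onset = 9/4b = 1687.5ms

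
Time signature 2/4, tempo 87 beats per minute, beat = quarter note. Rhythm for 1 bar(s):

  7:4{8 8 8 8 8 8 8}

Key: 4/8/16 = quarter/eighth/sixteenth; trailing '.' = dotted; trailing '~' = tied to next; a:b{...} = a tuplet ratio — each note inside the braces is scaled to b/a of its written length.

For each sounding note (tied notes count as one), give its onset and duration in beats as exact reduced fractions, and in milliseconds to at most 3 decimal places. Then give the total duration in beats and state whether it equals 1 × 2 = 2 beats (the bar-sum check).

1) 0.0ms=0b +197.044ms=2/7b
2) 197.044ms=2/7b +197.044ms=2/7b
3) 394.089ms=4/7b +197.044ms=2/7b
4) 591.133ms=6/7b +197.044ms=2/7b
5) 788.177ms=8/7b +197.044ms=2/7b
6) 985.222ms=10/7b +197.044ms=2/7b
7) 1182.266ms=12/7b +197.044ms=2/7b
Σ=2b of 2 (87bpm 2/4) — PASS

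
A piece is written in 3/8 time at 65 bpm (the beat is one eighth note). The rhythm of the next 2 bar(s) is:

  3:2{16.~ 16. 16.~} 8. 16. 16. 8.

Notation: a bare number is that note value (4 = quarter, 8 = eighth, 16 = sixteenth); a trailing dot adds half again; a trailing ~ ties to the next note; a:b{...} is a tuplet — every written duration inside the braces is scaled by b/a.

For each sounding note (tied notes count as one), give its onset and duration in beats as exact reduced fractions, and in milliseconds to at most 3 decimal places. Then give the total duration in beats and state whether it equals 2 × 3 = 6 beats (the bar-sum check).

1) 0.0ms=0b +923.077ms=1b
2) 923.077ms=1b +1846.154ms=2b
3) 2769.231ms=3b +692.308ms=3/4b
4) 3461.538ms=15/4b +692.308ms=3/4b
5) 4153.846ms=9/2b +1384.615ms=3/2b
Σ=6b of 6 (65bpm 3/8) — PASS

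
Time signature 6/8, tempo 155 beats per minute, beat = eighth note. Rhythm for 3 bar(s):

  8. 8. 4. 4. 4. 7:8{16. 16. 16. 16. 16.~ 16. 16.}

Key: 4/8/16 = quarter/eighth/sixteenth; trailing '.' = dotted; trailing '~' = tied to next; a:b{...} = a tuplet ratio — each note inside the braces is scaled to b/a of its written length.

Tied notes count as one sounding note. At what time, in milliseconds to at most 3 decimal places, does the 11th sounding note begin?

1. 0.0ms @ 0 + 580.645ms (3/2)
2. 580.645ms @ 3/2 + 580.645ms (3/2)
3. 1161.29ms @ 3 + 1161.29ms (3)
4. 2322.581ms @ 6 + 1161.29ms (3)
5. 3483.871ms @ 9 + 1161.29ms (3)
6. 4645.161ms @ 12 + 331.797ms (6/7)
7. 4976.959ms @ 90/7 + 331.797ms (6/7)
8. 5308.756ms @ 96/7 + 331.797ms (6/7)
9. 5640.553ms @ 102/7 + 331.797ms (6/7)
10. 5972.35ms @ 108/7 + 663.594ms (12/7)
11. 6635.945ms @ 120/7 + 331.797ms (6/7)

note 11 onset = 120/7b = 6635.945ms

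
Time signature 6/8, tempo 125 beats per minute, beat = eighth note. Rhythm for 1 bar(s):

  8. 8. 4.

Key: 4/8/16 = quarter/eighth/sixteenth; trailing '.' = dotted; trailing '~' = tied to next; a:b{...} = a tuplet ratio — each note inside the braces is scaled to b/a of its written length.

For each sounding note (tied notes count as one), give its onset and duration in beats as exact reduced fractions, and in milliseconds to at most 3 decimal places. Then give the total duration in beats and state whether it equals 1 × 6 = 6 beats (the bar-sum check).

1) 0.0ms=0b +720.0ms=3/2b
2) 720.0ms=3/2b +720.0ms=3/2b
3) 1440.0ms=3b +1440.0ms=3b
Σ=6b of 6 (125bpm 6/8) — PASS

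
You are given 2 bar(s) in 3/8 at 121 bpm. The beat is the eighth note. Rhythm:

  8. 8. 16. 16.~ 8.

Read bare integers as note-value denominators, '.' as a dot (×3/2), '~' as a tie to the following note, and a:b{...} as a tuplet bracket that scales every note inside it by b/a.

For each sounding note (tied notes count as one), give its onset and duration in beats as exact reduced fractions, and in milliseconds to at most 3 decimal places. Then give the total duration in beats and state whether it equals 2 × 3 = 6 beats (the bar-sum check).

1) 0.0ms=0b +743.802ms=3/2b
2) 743.802ms=3/2b +743.802ms=3/2b
3) 1487.603ms=3b +371.901ms=3/4b
4) 1859.504ms=15/4b +1115.702ms=9/4b
Σ=6b of 6 (121bpm 3/8) — PASS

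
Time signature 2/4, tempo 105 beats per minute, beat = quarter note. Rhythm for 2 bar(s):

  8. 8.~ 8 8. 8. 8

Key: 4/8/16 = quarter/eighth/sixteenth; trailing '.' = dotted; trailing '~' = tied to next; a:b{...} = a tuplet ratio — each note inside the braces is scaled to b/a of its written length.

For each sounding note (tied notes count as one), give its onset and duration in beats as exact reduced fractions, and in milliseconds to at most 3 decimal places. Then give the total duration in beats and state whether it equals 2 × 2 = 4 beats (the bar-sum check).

1) 0.0ms=0b +428.571ms=3/4b
2) 428.571ms=3/4b +714.286ms=5/4b
3) 1142.857ms=2b +428.571ms=3/4b
4) 1571.429ms=11/4b +428.571ms=3/4b
5) 2000.0ms=7/2b +285.714ms=1/2b
Σ=4b of 4 (105bpm 2/4) — PASS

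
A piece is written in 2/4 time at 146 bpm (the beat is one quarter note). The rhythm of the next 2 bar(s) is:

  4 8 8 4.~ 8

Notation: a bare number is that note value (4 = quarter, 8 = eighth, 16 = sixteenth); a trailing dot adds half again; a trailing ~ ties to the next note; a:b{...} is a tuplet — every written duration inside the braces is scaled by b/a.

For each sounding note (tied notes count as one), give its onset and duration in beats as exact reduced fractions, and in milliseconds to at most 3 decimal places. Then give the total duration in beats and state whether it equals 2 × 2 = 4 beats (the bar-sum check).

1) 0.0ms=0b +410.959ms=1b
2) 410.959ms=1b +205.479ms=1/2b
3) 616.438ms=3/2b +205.479ms=1/2b
4) 821.918ms=2b +821.918ms=2b
Σ=4b of 4 (146bpm 2/4) — PASS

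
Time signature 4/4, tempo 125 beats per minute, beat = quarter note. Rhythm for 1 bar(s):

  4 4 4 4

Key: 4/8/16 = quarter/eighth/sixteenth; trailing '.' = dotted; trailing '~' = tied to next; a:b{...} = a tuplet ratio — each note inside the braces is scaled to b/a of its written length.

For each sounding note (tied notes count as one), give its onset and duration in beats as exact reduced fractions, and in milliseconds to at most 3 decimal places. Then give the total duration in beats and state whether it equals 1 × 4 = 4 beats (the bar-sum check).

1) 0.0ms=0b +480.0ms=1b
2) 480.0ms=1b +480.0ms=1b
3) 960.0ms=2b +480.0ms=1b
4) 1440.0ms=3b +480.0ms=1b
Σ=4b of 4 (125bpm 4/4) — PASS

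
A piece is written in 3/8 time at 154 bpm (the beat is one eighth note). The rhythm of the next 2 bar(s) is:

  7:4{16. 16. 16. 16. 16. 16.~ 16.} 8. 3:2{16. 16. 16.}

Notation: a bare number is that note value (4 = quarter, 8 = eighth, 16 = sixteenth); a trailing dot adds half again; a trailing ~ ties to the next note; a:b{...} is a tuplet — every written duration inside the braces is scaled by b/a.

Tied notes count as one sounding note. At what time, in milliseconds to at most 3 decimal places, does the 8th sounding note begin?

1. 0.0ms @ 0 + 166.976ms (3/7)
2. 166.976ms @ 3/7 + 166.976ms (3/7)
3. 333.952ms @ 6/7 + 166.976ms (3/7)
4. 500.928ms @ 9/7 + 166.976ms (3/7)
5. 667.904ms @ 12/7 + 166.976ms (3/7)
6. 834.879ms @ 15/7 + 333.952ms (6/7)
7. 1168.831ms @ 3 + 584.416ms (3/2)
8. 1753.247ms @ 9/2 + 194.805ms (1/2)
9. 1948.052ms @ 5 + 194.805ms (1/2)
10. 2142.857ms @ 11/2 + 194.805ms (1/2)

note 8 onset = 9/2b = 1753.247ms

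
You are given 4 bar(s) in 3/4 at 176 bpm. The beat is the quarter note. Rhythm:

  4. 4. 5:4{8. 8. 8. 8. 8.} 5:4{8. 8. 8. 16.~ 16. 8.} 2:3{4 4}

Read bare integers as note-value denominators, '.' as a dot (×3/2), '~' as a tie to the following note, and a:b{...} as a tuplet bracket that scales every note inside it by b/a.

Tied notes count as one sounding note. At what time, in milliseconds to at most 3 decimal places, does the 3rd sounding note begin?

note 3 onset = 3b = 1022.727ms

1. 0.0ms @ 0 + 511.364ms (3/2)
2. 511.364ms @ 3/2 + 511.364ms (3/2)
3. 1022.727ms @ 3 + 204.545ms (3/5)
4. 1227.273ms @ 18/5 + 204.545ms (3/5)
5. 1431.818ms @ 21/5 + 204.545ms (3/5)
6. 1636.364ms @ 24/5 + 204.545ms (3/5)
7. 1840.909ms @ 27/5 + 204.545ms (3/5)
8. 2045.455ms @ 6 + 204.545ms (3/5)
9. 2250.0ms @ 33/5 + 204.545ms (3/5)
10. 2454.545ms @ 36/5 + 204.545ms (3/5)
11. 2659.091ms @ 39/5 + 204.545ms (3/5)
12. 2863.636ms @ 42/5 + 204.545ms (3/5)
13. 3068.182ms @ 9 + 511.364ms (3/2)
14. 3579.545ms @ 21/2 + 511.364ms (3/2)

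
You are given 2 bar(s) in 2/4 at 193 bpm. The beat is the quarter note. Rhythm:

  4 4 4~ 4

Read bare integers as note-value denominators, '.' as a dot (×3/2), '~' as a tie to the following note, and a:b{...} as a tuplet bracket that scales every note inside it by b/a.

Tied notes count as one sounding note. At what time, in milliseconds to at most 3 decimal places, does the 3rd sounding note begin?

1. 0.0ms @ 0 + 310.881ms (1)
2. 310.881ms @ 1 + 310.881ms (1)
3. 621.762ms @ 2 + 621.762ms (2)

note 3 onset = 2b = 621.762ms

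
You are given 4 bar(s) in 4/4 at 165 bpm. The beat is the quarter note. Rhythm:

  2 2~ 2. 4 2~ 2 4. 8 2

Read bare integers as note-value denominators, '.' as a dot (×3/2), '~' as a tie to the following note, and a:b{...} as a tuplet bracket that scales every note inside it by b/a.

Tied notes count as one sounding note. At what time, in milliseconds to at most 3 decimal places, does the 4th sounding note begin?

note 4 onset = 8b = 2909.091ms

1. 0.0ms @ 0 + 727.273ms (2)
2. 727.273ms @ 2 + 1818.182ms (5)
3. 2545.455ms @ 7 + 363.636ms (1)
4. 2909.091ms @ 8 + 1454.545ms (4)
5. 4363.636ms @ 12 + 545.455ms (3/2)
6. 4909.091ms @ 27/2 + 181.818ms (1/2)
7. 5090.909ms @ 14 + 727.273ms (2)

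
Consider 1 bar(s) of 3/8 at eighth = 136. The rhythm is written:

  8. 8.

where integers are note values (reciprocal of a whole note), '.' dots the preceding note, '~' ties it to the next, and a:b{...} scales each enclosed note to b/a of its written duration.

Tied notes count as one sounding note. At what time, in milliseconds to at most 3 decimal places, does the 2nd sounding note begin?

1. 0.0ms @ 0 + 661.765ms (3/2)
2. 661.765ms @ 3/2 + 661.765ms (3/2)

note 2 onset = 3/2b = 661.765ms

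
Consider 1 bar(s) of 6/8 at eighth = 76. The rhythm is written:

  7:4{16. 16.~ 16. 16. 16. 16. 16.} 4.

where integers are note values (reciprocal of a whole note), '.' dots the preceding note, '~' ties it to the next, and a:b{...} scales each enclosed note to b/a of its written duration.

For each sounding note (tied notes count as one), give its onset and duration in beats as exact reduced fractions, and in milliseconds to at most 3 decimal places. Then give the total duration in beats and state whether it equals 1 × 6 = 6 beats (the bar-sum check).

1) 0.0ms=0b +338.346ms=3/7b
2) 338.346ms=3/7b +676.692ms=6/7b
3) 1015.038ms=9/7b +338.346ms=3/7b
4) 1353.383ms=12/7b +338.346ms=3/7b
5) 1691.729ms=15/7b +338.346ms=3/7b
6) 2030.075ms=18/7b +338.346ms=3/7b
7) 2368.421ms=3b +2368.421ms=3b
Σ=6b of 6 (76bpm 6/8) — PASS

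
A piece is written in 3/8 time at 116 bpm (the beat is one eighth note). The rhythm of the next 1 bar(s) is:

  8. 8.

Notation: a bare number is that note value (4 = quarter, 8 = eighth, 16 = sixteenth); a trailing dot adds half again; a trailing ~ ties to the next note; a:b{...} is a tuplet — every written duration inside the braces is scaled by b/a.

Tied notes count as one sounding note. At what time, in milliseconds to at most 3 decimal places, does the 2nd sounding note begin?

1. 0.0ms @ 0 + 775.862ms (3/2)
2. 775.862ms @ 3/2 + 775.862ms (3/2)

note 2 onset = 3/2b = 775.862ms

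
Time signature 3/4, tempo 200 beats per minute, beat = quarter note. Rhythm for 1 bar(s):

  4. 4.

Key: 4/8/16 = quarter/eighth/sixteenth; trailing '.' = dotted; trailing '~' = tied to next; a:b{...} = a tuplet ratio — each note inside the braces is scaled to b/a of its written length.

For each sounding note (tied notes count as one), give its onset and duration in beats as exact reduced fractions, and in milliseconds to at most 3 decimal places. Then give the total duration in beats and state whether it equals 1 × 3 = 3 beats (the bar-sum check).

1) 0.0ms=0b +450.0ms=3/2b
2) 450.0ms=3/2b +450.0ms=3/2b
Σ=3b of 3 (200bpm 3/4) — PASS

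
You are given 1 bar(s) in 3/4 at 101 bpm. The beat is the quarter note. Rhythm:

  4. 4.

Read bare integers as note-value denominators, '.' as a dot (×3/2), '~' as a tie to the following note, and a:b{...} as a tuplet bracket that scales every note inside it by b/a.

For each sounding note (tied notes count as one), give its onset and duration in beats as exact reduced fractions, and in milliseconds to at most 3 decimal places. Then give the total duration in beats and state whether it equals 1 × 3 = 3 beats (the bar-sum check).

1) 0.0ms=0b +891.089ms=3/2b
2) 891.089ms=3/2b +891.089ms=3/2b
Σ=3b of 3 (101bpm 3/4) — PASS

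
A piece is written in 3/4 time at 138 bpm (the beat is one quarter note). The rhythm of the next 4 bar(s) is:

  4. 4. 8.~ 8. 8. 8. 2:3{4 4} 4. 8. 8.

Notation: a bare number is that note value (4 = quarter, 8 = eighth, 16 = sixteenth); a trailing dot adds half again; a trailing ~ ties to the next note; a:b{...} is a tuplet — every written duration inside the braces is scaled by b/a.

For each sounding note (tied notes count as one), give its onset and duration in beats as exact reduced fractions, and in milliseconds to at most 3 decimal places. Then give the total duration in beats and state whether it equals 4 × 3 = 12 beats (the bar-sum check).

1) 0.0ms=0b +652.174ms=3/2b
2) 652.174ms=3/2b +652.174ms=3/2b
3) 1304.348ms=3b +652.174ms=3/2b
4) 1956.522ms=9/2b +326.087ms=3/4b
5) 2282.609ms=21/4b +326.087ms=3/4b
6) 2608.696ms=6b +652.174ms=3/2b
7) 3260.87ms=15/2b +652.174ms=3/2b
8) 3913.043ms=9b +652.174ms=3/2b
9) 4565.217ms=21/2b +326.087ms=3/4b
10) 4891.304ms=45/4b +326.087ms=3/4b
Σ=12b of 12 (138bpm 3/4) — PASS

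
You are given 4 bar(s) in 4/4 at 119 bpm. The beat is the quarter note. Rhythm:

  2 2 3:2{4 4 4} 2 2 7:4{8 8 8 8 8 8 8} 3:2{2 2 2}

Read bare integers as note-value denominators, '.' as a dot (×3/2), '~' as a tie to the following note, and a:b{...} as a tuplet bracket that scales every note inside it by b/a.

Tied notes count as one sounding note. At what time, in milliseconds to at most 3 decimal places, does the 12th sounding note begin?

1. 0.0ms @ 0 + 1008.403ms (2)
2. 1008.403ms @ 2 + 1008.403ms (2)
3. 2016.807ms @ 4 + 336.134ms (2/3)
4. 2352.941ms @ 14/3 + 336.134ms (2/3)
5. 2689.076ms @ 16/3 + 336.134ms (2/3)
6. 3025.21ms @ 6 + 1008.403ms (2)
7. 4033.613ms @ 8 + 1008.403ms (2)
8. 5042.017ms @ 10 + 144.058ms (2/7)
9. 5186.074ms @ 72/7 + 144.058ms (2/7)
10. 5330.132ms @ 74/7 + 144.058ms (2/7)
11. 5474.19ms @ 76/7 + 144.058ms (2/7)
12. 5618.247ms @ 78/7 + 144.058ms (2/7)
13. 5762.305ms @ 80/7 + 144.058ms (2/7)
14. 5906.363ms @ 82/7 + 144.058ms (2/7)
15. 6050.42ms @ 12 + 672.269ms (4/3)
16. 6722.689ms @ 40/3 + 672.269ms (4/3)
17. 7394.958ms @ 44/3 + 672.269ms (4/3)

note 12 onset = 78/7b = 5618.247ms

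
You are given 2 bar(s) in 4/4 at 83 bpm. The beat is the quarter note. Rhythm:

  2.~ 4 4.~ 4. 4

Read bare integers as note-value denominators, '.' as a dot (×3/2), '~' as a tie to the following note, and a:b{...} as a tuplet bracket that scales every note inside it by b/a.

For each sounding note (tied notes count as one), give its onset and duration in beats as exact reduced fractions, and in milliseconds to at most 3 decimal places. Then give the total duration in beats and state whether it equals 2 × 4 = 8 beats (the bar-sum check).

1) 0.0ms=0b +2891.566ms=4b
2) 2891.566ms=4b +2168.675ms=3b
3) 5060.241ms=7b +722.892ms=1b
Σ=8b of 8 (83bpm 4/4) — PASS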